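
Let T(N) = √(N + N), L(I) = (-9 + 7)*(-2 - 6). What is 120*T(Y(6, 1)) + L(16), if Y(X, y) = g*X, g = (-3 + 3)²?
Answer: 16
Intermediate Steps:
g = 0 (g = 0² = 0)
Y(X, y) = 0 (Y(X, y) = 0*X = 0)
L(I) = 16 (L(I) = -2*(-8) = 16)
T(N) = √2*√N (T(N) = √(2*N) = √2*√N)
120*T(Y(6, 1)) + L(16) = 120*(√2*√0) + 16 = 120*(√2*0) + 16 = 120*0 + 16 = 0 + 16 = 16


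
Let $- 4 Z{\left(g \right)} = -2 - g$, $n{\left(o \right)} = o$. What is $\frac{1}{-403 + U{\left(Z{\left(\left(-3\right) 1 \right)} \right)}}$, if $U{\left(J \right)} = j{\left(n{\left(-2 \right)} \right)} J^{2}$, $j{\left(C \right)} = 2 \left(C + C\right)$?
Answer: $- \frac{2}{807} \approx -0.0024783$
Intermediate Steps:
$j{\left(C \right)} = 4 C$ ($j{\left(C \right)} = 2 \cdot 2 C = 4 C$)
$Z{\left(g \right)} = \frac{1}{2} + \frac{g}{4}$ ($Z{\left(g \right)} = - \frac{-2 - g}{4} = \frac{1}{2} + \frac{g}{4}$)
$U{\left(J \right)} = - 8 J^{2}$ ($U{\left(J \right)} = 4 \left(-2\right) J^{2} = - 8 J^{2}$)
$\frac{1}{-403 + U{\left(Z{\left(\left(-3\right) 1 \right)} \right)}} = \frac{1}{-403 - 8 \left(\frac{1}{2} + \frac{\left(-3\right) 1}{4}\right)^{2}} = \frac{1}{-403 - 8 \left(\frac{1}{2} + \frac{1}{4} \left(-3\right)\right)^{2}} = \frac{1}{-403 - 8 \left(\frac{1}{2} - \frac{3}{4}\right)^{2}} = \frac{1}{-403 - 8 \left(- \frac{1}{4}\right)^{2}} = \frac{1}{-403 - \frac{1}{2}} = \frac{1}{- \frac{807}{2}} = - \frac{2}{807}$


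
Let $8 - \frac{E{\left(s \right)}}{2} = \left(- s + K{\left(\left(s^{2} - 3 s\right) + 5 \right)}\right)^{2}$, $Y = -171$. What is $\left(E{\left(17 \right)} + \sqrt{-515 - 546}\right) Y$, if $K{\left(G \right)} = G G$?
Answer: $1191793739472 - 171 i \sqrt{1061} \approx 1.1918 \cdot 10^{12} - 5570.0 i$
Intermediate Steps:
$K{\left(G \right)} = G^{2}$
$E{\left(s \right)} = 16 - 2 \left(\left(5 + s^{2} - 3 s\right)^{2} - s\right)^{2}$ ($E{\left(s \right)} = 16 - 2 \left(- s + \left(\left(s^{2} - 3 s\right) + 5\right)^{2}\right)^{2} = 16 - 2 \left(- s + \left(5 + s^{2} - 3 s\right)^{2}\right)^{2} = 16 - 2 \left(\left(5 + s^{2} - 3 s\right)^{2} - s\right)^{2}$)
$\left(E{\left(17 \right)} + \sqrt{-515 - 546}\right) Y = \left(\left(16 - 2 \left(17 - \left(5 + 17^{2} - 51\right)^{2}\right)^{2}\right) + \sqrt{-515 - 546}\right) \left(-171\right) = \left(\left(16 - 2 \left(17 - \left(5 + 289 - 51\right)^{2}\right)^{2}\right) + \sqrt{-1061}\right) \left(-171\right) = \left(\left(16 - 2 \left(17 - 243^{2}\right)^{2}\right) + i \sqrt{1061}\right) \left(-171\right) = \left(\left(16 - 2 \left(17 - 59049\right)^{2}\right) + i \sqrt{1061}\right) \left(-171\right) = \left(\left(16 - 2 \left(-59032\right)^{2}\right) + i \sqrt{1061}\right) \left(-171\right) = \left(\left(16 - 6969554048\right) + i \sqrt{1061}\right) \left(-171\right) = \left(-6969554032 + i \sqrt{1061}\right) \left(-171\right) = 1191793739472 - 171 i \sqrt{1061}$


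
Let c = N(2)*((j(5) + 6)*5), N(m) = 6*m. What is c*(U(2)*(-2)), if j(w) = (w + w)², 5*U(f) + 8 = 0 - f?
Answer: 25440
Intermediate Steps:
U(f) = -8/5 - f/5 (U(f) = -8/5 + (0 - f)/5 = -8/5 + (-f)/5 = -8/5 - f/5)
j(w) = 4*w² (j(w) = (2*w)² = 4*w²)
c = 6360 (c = (6*2)*((4*5² + 6)*5) = 12*((4*25 + 6)*5) = 12*((100 + 6)*5) = 12*(106*5) = 12*530 = 6360)
c*(U(2)*(-2)) = 6360*((-8/5 - ⅕*2)*(-2)) = 6360*((-8/5 - ⅖)*(-2)) = 6360*(-2*(-2)) = 6360*4 = 25440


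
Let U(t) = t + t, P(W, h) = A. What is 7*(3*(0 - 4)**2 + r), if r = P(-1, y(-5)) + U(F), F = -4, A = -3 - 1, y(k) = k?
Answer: 252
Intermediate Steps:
A = -4
P(W, h) = -4
U(t) = 2*t
r = -12 (r = -4 + 2*(-4) = -4 - 8 = -12)
7*(3*(0 - 4)**2 + r) = 7*(3*(0 - 4)**2 - 12) = 7*(3*(-4)**2 - 12) = 7*(3*16 - 12) = 7*(48 - 12) = 7*36 = 252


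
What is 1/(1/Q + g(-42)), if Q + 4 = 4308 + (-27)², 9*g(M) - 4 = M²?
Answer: 45297/8898353 ≈ 0.0050905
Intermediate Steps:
g(M) = 4/9 + M²/9
Q = 5033 (Q = -4 + (4308 + (-27)²) = -4 + (4308 + 729) = -4 + 5037 = 5033)
1/(1/Q + g(-42)) = 1/(1/5033 + (4/9 + (⅑)*(-42)²)) = 1/(1/5033 + (4/9 + (⅑)*1764)) = 1/(1/5033 + (4/9 + 196)) = 1/(1/5033 + 1768/9) = 1/(8898353/45297) = 45297/8898353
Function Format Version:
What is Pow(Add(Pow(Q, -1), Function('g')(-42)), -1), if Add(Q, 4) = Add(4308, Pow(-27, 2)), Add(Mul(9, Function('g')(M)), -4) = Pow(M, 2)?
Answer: Rational(45297, 8898353) ≈ 0.0050905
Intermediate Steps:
Function('g')(M) = Add(Rational(4, 9), Mul(Rational(1, 9), Pow(M, 2)))
Q = 5033 (Q = Add(-4, Add(4308, Pow(-27, 2))) = Add(-4, Add(4308, 729)) = Add(-4, 5037) = 5033)
Pow(Add(Pow(Q, -1), Function('g')(-42)), -1) = Pow(Add(Pow(5033, -1), Add(Rational(4, 9), Mul(Rational(1, 9), Pow(-42, 2)))), -1) = Pow(Add(Rational(1, 5033), Add(Rational(4, 9), Mul(Rational(1, 9), 1764))), -1) = Pow(Add(Rational(1, 5033), Add(Rational(4, 9), 196)), -1) = Pow(Add(Rational(1, 5033), Rational(1768, 9)), -1) = Pow(Rational(8898353, 45297), -1) = Rational(45297, 8898353)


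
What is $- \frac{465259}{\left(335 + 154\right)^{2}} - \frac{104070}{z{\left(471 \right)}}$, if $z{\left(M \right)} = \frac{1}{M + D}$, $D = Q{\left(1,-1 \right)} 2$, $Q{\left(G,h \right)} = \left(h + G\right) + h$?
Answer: $- \frac{11671216703689}{239121} \approx -4.8809 \cdot 10^{7}$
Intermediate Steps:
$Q{\left(G,h \right)} = G + 2 h$ ($Q{\left(G,h \right)} = \left(G + h\right) + h = G + 2 h$)
$D = -2$ ($D = \left(1 + 2 \left(-1\right)\right) 2 = \left(1 - 2\right) 2 = \left(-1\right) 2 = -2$)
$z{\left(M \right)} = \frac{1}{-2 + M}$ ($z{\left(M \right)} = \frac{1}{M - 2} = \frac{1}{-2 + M}$)
$- \frac{465259}{\left(335 + 154\right)^{2}} - \frac{104070}{z{\left(471 \right)}} = - \frac{465259}{\left(335 + 154\right)^{2}} - \frac{104070}{\frac{1}{-2 + 471}} = - \frac{465259}{489^{2}} - \frac{104070}{\frac{1}{469}} = - \frac{465259}{239121} - 104070 \frac{1}{\frac{1}{469}} = \left(-465259\right) \frac{1}{239121} - 48808830 = - \frac{465259}{239121} - 48808830 = - \frac{11671216703689}{239121}$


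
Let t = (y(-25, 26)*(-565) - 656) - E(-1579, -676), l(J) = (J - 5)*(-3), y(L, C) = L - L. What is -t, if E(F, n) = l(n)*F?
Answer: -3225241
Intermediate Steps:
y(L, C) = 0
l(J) = 15 - 3*J (l(J) = (-5 + J)*(-3) = 15 - 3*J)
E(F, n) = F*(15 - 3*n) (E(F, n) = (15 - 3*n)*F = F*(15 - 3*n))
t = 3225241 (t = (0*(-565) - 656) - 3*(-1579)*(5 - 1*(-676)) = (0 - 656) - 3*(-1579)*(5 + 676) = -656 - 3*(-1579)*681 = -656 - 1*(-3225897) = -656 + 3225897 = 3225241)
-t = -1*3225241 = -3225241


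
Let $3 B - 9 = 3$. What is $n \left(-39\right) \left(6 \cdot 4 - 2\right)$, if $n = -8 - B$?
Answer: $10296$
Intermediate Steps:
$B = 4$ ($B = 3 + \frac{1}{3} \cdot 3 = 3 + 1 = 4$)
$n = -12$ ($n = -8 - 4 = -12$)
$n \left(-39\right) \left(6 \cdot 4 - 2\right) = \left(-12\right) \left(-39\right) \left(6 \cdot 4 - 2\right) = 468 \left(24 - 2\right) = 468 \cdot 22 = 10296$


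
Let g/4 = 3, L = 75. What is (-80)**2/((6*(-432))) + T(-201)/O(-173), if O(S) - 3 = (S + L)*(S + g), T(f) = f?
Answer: -3172481/1278261 ≈ -2.4819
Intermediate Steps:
g = 12 (g = 4*3 = 12)
O(S) = 3 + (12 + S)*(75 + S) (O(S) = 3 + (S + 75)*(S + 12) = 3 + (75 + S)*(12 + S) = 3 + (12 + S)*(75 + S))
(-80)**2/((6*(-432))) + T(-201)/O(-173) = (-80)**2/((6*(-432))) - 201/(903 + (-173)**2 + 87*(-173)) = 6400/(-2592) - 201/(903 + 29929 - 15051) = 6400*(-1/2592) - 201/15781 = -200/81 - 201*1/15781 = -200/81 - 201/15781 = -3172481/1278261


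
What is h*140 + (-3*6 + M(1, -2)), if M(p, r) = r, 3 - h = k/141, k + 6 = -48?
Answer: 21320/47 ≈ 453.62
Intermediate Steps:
k = -54 (k = -6 - 48 = -54)
h = 159/47 (h = 3 - (-54)/141 = 3 - 1*(-18/47) = 3 + 18/47 = 159/47 ≈ 3.3830)
h*140 + (-3*6 + M(1, -2)) = (159/47)*140 + (-3*6 - 2) = 22260/47 + (-18 - 2) = 22260/47 - 20 = 21320/47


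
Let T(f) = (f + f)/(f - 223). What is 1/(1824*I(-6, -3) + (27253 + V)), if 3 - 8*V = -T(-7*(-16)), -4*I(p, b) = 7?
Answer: 888/21366277 ≈ 4.1561e-5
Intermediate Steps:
T(f) = 2*f/(-223 + f) (T(f) = (2*f)/(-223 + f) = 2*f/(-223 + f))
I(p, b) = -7/4 (I(p, b) = -1/4*7 = -7/4)
V = 109/888 (V = 3/8 - (-1)*2*(-7*(-16))/(-223 - 7*(-16))/8 = 3/8 - (-1)*2*112/(-223 + 112)/8 = 3/8 - (-1)*2*112/(-111)/8 = 3/8 - (-1)*2*112*(-1/111)/8 = 3/8 - (-1)*(-224)/(8*111) = 3/8 - 1/8*224/111 = 3/8 - 28/111 = 109/888 ≈ 0.12275)
1/(1824*I(-6, -3) + (27253 + V)) = 1/(1824*(-7/4) + (27253 + 109/888)) = 1/(-3192 + 24200773/888) = 1/(21366277/888) = 888/21366277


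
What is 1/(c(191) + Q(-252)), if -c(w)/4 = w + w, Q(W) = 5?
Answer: -1/1523 ≈ -0.00065660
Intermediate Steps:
c(w) = -8*w (c(w) = -4*(w + w) = -8*w)
1/(c(191) + Q(-252)) = 1/(-8*191 + 5) = 1/(-1528 + 5) = 1/(-1523) = -1/1523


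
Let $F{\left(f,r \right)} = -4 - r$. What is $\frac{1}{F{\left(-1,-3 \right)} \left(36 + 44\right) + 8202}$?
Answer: $\frac{1}{8122} \approx 0.00012312$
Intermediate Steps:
$\frac{1}{F{\left(-1,-3 \right)} \left(36 + 44\right) + 8202} = \frac{1}{\left(-4 - -3\right) \left(36 + 44\right) + 8202} = \frac{1}{\left(-4 + 3\right) 80 + 8202} = \frac{1}{\left(-1\right) 80 + 8202} = \frac{1}{-80 + 8202} = \frac{1}{8122}$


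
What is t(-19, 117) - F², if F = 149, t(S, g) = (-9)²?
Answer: -22120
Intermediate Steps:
t(S, g) = 81
t(-19, 117) - F² = 81 - 1*149² = 81 - 1*22201 = 81 - 22201 = -22120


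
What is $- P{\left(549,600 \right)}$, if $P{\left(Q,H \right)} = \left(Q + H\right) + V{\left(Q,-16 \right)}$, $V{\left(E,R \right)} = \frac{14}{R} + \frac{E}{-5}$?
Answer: $- \frac{41533}{40} \approx -1038.3$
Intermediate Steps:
$V{\left(E,R \right)} = \frac{14}{R} - \frac{E}{5}$ ($V{\left(E,R \right)} = \frac{14}{R} + E \left(- \frac{1}{5}\right) = \frac{14}{R} - \frac{E}{5}$)
$P{\left(Q,H \right)} = - \frac{7}{8} + H + \frac{4 Q}{5}$ ($P{\left(Q,H \right)} = \left(Q + H\right) - \left(\frac{7}{8} + \frac{Q}{5}\right) = \left(H + Q\right) - \left(\frac{7}{8} + \frac{Q}{5}\right) = - \frac{7}{8} + H + \frac{4 Q}{5}$)
$- P{\left(549,600 \right)} = - (- \frac{7}{8} + 600 + \frac{4}{5} \cdot 549) = - (- \frac{7}{8} + 600 + \frac{2196}{5}) = \left(-1\right) \frac{41533}{40} = - \frac{41533}{40}$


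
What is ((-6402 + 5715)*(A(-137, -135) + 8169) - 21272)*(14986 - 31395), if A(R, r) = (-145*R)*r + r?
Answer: -30140687787155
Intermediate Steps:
A(R, r) = r - 145*R*r (A(R, r) = -145*R*r + r = r - 145*R*r)
((-6402 + 5715)*(A(-137, -135) + 8169) - 21272)*(14986 - 31395) = ((-6402 + 5715)*(-135*(1 - 145*(-137)) + 8169) - 21272)*(14986 - 31395) = (-687*(-135*(1 + 19865) + 8169) - 21272)*(-16409) = (-687*(-135*19866 + 8169) - 21272)*(-16409) = (-687*(-2681910 + 8169) - 21272)*(-16409) = (-687*(-2673741) - 21272)*(-16409) = (1836860067 - 21272)*(-16409) = 1836838795*(-16409) = -30140687787155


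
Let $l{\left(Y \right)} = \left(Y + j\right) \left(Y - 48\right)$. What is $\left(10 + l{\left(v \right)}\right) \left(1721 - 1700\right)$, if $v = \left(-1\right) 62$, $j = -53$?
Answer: $265860$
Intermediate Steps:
$v = -62$
$l{\left(Y \right)} = \left(-53 + Y\right) \left(-48 + Y\right)$ ($l{\left(Y \right)} = \left(Y - 53\right) \left(Y - 48\right) = \left(-53 + Y\right) \left(-48 + Y\right)$)
$\left(10 + l{\left(v \right)}\right) \left(1721 - 1700\right) = \left(10 + \left(2544 + \left(-62\right)^{2} - -6262\right)\right) \left(1721 - 1700\right) = \left(10 + \left(2544 + 3844 + 6262\right)\right) 21 = \left(10 + 12650\right) 21 = 12660 \cdot 21 = 265860$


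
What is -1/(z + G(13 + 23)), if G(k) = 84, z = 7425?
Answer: -1/7509 ≈ -0.00013317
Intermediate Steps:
-1/(z + G(13 + 23)) = -1/(7425 + 84) = -1/7509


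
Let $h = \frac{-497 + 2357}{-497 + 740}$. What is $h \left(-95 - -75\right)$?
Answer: $- \frac{12400}{81} \approx -153.09$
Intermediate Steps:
$h = \frac{620}{81}$ ($h = \frac{1860}{243} = 1860 \cdot \frac{1}{243} = \frac{620}{81} \approx 7.6543$)
$h \left(-95 - -75\right) = \frac{620 \left(-95 - -75\right)}{81} = \frac{620 \left(-95 + 75\right)}{81} = \frac{620}{81} \left(-20\right) = - \frac{12400}{81}$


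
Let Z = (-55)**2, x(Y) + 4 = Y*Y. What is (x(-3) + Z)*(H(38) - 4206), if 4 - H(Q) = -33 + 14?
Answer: -12674490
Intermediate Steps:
x(Y) = -4 + Y**2 (x(Y) = -4 + Y*Y = -4 + Y**2)
Z = 3025
H(Q) = 23 (H(Q) = 4 - (-33 + 14) = 4 - 1*(-19) = 4 + 19 = 23)
(x(-3) + Z)*(H(38) - 4206) = ((-4 + (-3)**2) + 3025)*(23 - 4206) = ((-4 + 9) + 3025)*(-4183) = (5 + 3025)*(-4183) = 3030*(-4183) = -12674490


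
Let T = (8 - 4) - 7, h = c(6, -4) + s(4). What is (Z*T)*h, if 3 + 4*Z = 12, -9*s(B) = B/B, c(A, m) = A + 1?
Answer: -93/2 ≈ -46.500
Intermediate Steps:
c(A, m) = 1 + A
s(B) = -⅑ (s(B) = -B/(9*B) = -⅑*1 = -⅑)
Z = 9/4 (Z = -¾ + (¼)*12 = -¾ + 3 = 9/4 ≈ 2.2500)
h = 62/9 (h = (1 + 6) - ⅑ = 7 - ⅑ = 62/9 ≈ 6.8889)
T = -3 (T = 4 - 7 = -3)
(Z*T)*h = ((9/4)*(-3))*(62/9) = -27/4*62/9 = -93/2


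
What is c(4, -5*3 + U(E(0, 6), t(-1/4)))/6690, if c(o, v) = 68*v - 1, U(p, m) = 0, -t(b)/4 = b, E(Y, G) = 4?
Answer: -1021/6690 ≈ -0.15262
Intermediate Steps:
t(b) = -4*b
c(o, v) = -1 + 68*v
c(4, -5*3 + U(E(0, 6), t(-1/4)))/6690 = (-1 + 68*(-5*3 + 0))/6690 = (-1 + 68*(-15 + 0))*(1/6690) = (-1 + 68*(-15))*(1/6690) = (-1 - 1020)*(1/6690) = -1021*1/6690 = -1021/6690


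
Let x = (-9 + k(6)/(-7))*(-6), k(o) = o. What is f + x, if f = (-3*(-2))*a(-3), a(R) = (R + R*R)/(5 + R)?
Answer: 540/7 ≈ 77.143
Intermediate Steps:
a(R) = (R + R²)/(5 + R)
x = 414/7 (x = (-9 + 6/(-7))*(-6) = (-9 + 6*(-⅐))*(-6) = (-9 - 6/7)*(-6) = -69/7*(-6) = 414/7 ≈ 59.143)
f = 18 (f = (-3*(-2))*(-3*(1 - 3)/(5 - 3)) = 6*(-3*(-2)/2) = 6*(-3*½*(-2)) = 6*3 = 18)
f + x = 18 + 414/7 = 540/7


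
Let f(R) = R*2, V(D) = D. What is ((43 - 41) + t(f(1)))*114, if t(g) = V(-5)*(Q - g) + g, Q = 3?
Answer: -114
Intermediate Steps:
f(R) = 2*R
t(g) = -15 + 6*g (t(g) = -5*(3 - g) + g = (-15 + 5*g) + g = -15 + 6*g)
((43 - 41) + t(f(1)))*114 = ((43 - 41) + (-15 + 6*(2*1)))*114 = (2 + (-15 + 6*2))*114 = (2 + (-15 + 12))*114 = (2 - 3)*114 = -1*114 = -114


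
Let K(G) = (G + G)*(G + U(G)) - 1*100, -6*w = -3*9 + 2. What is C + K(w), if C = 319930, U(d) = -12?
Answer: 5755765/18 ≈ 3.1976e+5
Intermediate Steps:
w = 25/6 (w = -(-3*9 + 2)/6 = -(-27 + 2)/6 = -⅙*(-25) = 25/6 ≈ 4.1667)
K(G) = -100 + 2*G*(-12 + G) (K(G) = (G + G)*(G - 12) - 1*100 = (2*G)*(-12 + G) - 100 = 2*G*(-12 + G) - 100 = -100 + 2*G*(-12 + G))
C + K(w) = 319930 + (-100 - 24*25/6 + 2*(25/6)²) = 319930 + (-100 - 100 + 2*(625/36)) = 319930 + (-100 - 100 + 625/18) = 319930 - 2975/18 = 5755765/18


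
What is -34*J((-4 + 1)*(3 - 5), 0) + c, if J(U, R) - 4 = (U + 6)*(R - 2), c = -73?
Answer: 607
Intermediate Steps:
J(U, R) = 4 + (-2 + R)*(6 + U) (J(U, R) = 4 + (U + 6)*(R - 2) = 4 + (6 + U)*(-2 + R) = 4 + (-2 + R)*(6 + U))
-34*J((-4 + 1)*(3 - 5), 0) + c = -34*(-8 - 2*(-4 + 1)*(3 - 5) + 6*0 + 0*((-4 + 1)*(3 - 5))) - 73 = -34*(-8 - (-6)*(-2) + 0 + 0*(-3*(-2))) - 73 = -34*(-8 - 2*6 + 0 + 0*6) - 73 = -34*(-8 - 12 + 0 + 0) - 73 = -34*(-20) - 73 = 680 - 73 = 607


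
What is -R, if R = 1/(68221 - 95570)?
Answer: 1/27349 ≈ 3.6564e-5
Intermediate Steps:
R = -1/27349 (R = 1/(-27349) = -1/27349 ≈ -3.6564e-5)
-R = -1*(-1/27349) = 1/27349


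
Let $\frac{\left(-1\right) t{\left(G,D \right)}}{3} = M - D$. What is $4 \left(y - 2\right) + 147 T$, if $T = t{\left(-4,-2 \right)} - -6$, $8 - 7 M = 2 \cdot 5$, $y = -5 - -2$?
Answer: $106$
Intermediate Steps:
$y = -3$ ($y = -5 + 2 = -3$)
$M = - \frac{2}{7}$ ($M = \frac{8}{7} - \frac{2 \cdot 5}{7} = \frac{8}{7} - \frac{10}{7} = - \frac{2}{7} \approx -0.28571$)
$t{\left(G,D \right)} = \frac{6}{7} + 3 D$ ($t{\left(G,D \right)} = - 3 \left(- \frac{2}{7} - D\right) = \frac{6}{7} + 3 D$)
$T = \frac{6}{7}$ ($T = \left(\frac{6}{7} + 3 \left(-2\right)\right) - -6 = \left(\frac{6}{7} - 6\right) + 6 = - \frac{36}{7} + 6 = \frac{6}{7} \approx 0.85714$)
$4 \left(y - 2\right) + 147 T = 4 \left(-3 - 2\right) + 147 \cdot \frac{6}{7} = 4 \left(-5\right) + 126 = -20 + 126 = 106$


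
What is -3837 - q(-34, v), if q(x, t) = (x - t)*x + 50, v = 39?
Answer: -6369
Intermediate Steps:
q(x, t) = 50 + x*(x - t) (q(x, t) = x*(x - t) + 50 = 50 + x*(x - t))
-3837 - q(-34, v) = -3837 - (50 + (-34)² - 1*39*(-34)) = -3837 - (50 + 1156 + 1326) = -3837 - 1*2532 = -3837 - 2532 = -6369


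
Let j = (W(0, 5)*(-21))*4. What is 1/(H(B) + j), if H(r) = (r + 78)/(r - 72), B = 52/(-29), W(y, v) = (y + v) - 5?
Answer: -214/221 ≈ -0.96833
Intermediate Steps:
W(y, v) = -5 + v + y (W(y, v) = (v + y) - 5 = -5 + v + y)
B = -52/29 (B = 52*(-1/29) = -52/29 ≈ -1.7931)
H(r) = (78 + r)/(-72 + r)
j = 0 (j = ((-5 + 5 + 0)*(-21))*4 = (0*(-21))*4 = 0*4 = 0)
1/(H(B) + j) = 1/((78 - 52/29)/(-72 - 52/29) + 0) = 1/((2210/29)/(-2140/29) + 0) = 1/(-29/2140*2210/29 + 0) = 1/(-221/214 + 0) = 1/(-221/214) = -214/221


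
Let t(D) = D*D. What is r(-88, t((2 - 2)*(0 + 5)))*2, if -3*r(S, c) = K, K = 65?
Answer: -130/3 ≈ -43.333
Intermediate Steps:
t(D) = D²
r(S, c) = -65/3 (r(S, c) = -⅓*65 = -65/3)
r(-88, t((2 - 2)*(0 + 5)))*2 = -65/3*2 = -130/3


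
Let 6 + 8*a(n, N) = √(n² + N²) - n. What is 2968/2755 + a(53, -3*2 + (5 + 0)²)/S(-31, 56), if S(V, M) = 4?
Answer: -67569/88160 + √3170/32 ≈ 0.99302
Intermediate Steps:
a(n, N) = -¾ - n/8 + √(N² + n²)/8 (a(n, N) = -¾ + (√(n² + N²) - n)/8 = -¾ + (√(N² + n²) - n)/8 = -¾ + (-n/8 + √(N² + n²)/8) = -¾ - n/8 + √(N² + n²)/8)
2968/2755 + a(53, -3*2 + (5 + 0)²)/S(-31, 56) = 2968/2755 + (-¾ - ⅛*53 + √((-3*2 + (5 + 0)²)² + 53²)/8)/4 = 2968*(1/2755) + (-¾ - 53/8 + √((-6 + 5²)² + 2809)/8)*(¼) = 2968/2755 + (-¾ - 53/8 + √((-6 + 25)² + 2809)/8)*(¼) = 2968/2755 + (-¾ - 53/8 + √(19² + 2809)/8)*(¼) = 2968/2755 + (-¾ - 53/8 + √(361 + 2809)/8)*(¼) = 2968/2755 + (-¾ - 53/8 + √3170/8)*(¼) = 2968/2755 + (-59/8 + √3170/8)*(¼) = 2968/2755 + (-59/32 + √3170/32) = -67569/88160 + √3170/32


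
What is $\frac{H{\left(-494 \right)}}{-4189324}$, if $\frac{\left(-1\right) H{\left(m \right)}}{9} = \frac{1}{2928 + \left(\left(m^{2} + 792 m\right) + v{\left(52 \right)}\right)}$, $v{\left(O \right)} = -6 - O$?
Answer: $- \frac{1}{67188378312} \approx -1.4884 \cdot 10^{-11}$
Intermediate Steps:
$H{\left(m \right)} = - \frac{9}{2870 + m^{2} + 792 m}$ ($H{\left(m \right)} = - \frac{9}{2928 - \left(58 - m^{2} - 792 m\right)} = - \frac{9}{2928 + \left(-58 + m^{2} + 792 m\right)} = - \frac{9}{2870 + m^{2} + 792 m}$)
$\frac{H{\left(-494 \right)}}{-4189324} = \frac{\left(-9\right) \frac{1}{2870 + \left(-494\right)^{2} + 792 \left(-494\right)}}{-4189324} = - \frac{9}{2870 + 244036 - 391248} \left(- \frac{1}{4189324}\right) = - \frac{9}{-144342} \left(- \frac{1}{4189324}\right) = \left(-9\right) \left(- \frac{1}{144342}\right) \left(- \frac{1}{4189324}\right) = \frac{1}{16038} \left(- \frac{1}{4189324}\right) = - \frac{1}{67188378312}$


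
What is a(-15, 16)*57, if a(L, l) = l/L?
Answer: -304/5 ≈ -60.800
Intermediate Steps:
a(-15, 16)*57 = (16/(-15))*57 = (16*(-1/15))*57 = -16/15*57 = -304/5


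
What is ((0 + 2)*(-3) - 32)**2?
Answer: 1444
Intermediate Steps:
((0 + 2)*(-3) - 32)**2 = (2*(-3) - 32)**2 = (-6 - 32)**2 = (-38)**2 = 1444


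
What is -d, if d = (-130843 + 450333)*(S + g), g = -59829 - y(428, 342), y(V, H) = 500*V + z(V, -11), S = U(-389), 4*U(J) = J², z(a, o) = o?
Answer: 150791452495/2 ≈ 7.5396e+10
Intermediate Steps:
U(J) = J²/4
S = 151321/4 (S = (¼)*(-389)² = (¼)*151321 = 151321/4 ≈ 37830.)
y(V, H) = -11 + 500*V (y(V, H) = 500*V - 11 = -11 + 500*V)
g = -273818 (g = -59829 - (-11 + 500*428) = -59829 - (-11 + 214000) = -59829 - 1*213989 = -59829 - 213989 = -273818)
d = -150791452495/2 (d = (-130843 + 450333)*(151321/4 - 273818) = 319490*(-943951/4) = -150791452495/2 ≈ -7.5396e+10)
-d = -1*(-150791452495/2) = 150791452495/2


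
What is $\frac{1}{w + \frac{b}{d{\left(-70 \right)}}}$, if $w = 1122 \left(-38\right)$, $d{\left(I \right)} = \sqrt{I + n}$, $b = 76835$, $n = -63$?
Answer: $- \frac{515508}{22515891563} + \frac{635 i \sqrt{133}}{2046899233} \approx -2.2895 \cdot 10^{-5} + 3.5777 \cdot 10^{-6} i$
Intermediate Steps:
$d{\left(I \right)} = \sqrt{-63 + I}$ ($d{\left(I \right)} = \sqrt{I - 63} = \sqrt{-63 + I}$)
$w = -42636$
$\frac{1}{w + \frac{b}{d{\left(-70 \right)}}} = \frac{1}{-42636 + \frac{76835}{\sqrt{-63 - 70}}} = \frac{1}{-42636 + \frac{76835}{\sqrt{-133}}} = \frac{1}{-42636 + \frac{76835}{i \sqrt{133}}} = \frac{1}{-42636 + 76835 \left(- \frac{i \sqrt{133}}{133}\right)} = \frac{1}{-42636 - \frac{76835 i \sqrt{133}}{133}}$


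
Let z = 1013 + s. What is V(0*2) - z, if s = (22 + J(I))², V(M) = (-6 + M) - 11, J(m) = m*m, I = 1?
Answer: -1559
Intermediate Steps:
J(m) = m²
V(M) = -17 + M
s = 529 (s = (22 + 1²)² = (22 + 1)² = 23² = 529)
z = 1542 (z = 1013 + 529 = 1542)
V(0*2) - z = (-17 + 0*2) - 1*1542 = (-17 + 0) - 1542 = -17 - 1542 = -1559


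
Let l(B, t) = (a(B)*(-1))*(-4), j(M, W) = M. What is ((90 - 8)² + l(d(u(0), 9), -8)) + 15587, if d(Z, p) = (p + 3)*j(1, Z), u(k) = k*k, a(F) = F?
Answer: 22359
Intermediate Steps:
u(k) = k²
d(Z, p) = 3 + p (d(Z, p) = (p + 3)*1 = (3 + p)*1 = 3 + p)
l(B, t) = 4*B (l(B, t) = (B*(-1))*(-4) = -B*(-4) = 4*B)
((90 - 8)² + l(d(u(0), 9), -8)) + 15587 = ((90 - 8)² + 4*(3 + 9)) + 15587 = (82² + 4*12) + 15587 = (6724 + 48) + 15587 = 6772 + 15587 = 22359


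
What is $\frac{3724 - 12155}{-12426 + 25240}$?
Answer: $- \frac{8431}{12814} \approx -0.65795$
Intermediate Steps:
$\frac{3724 - 12155}{-12426 + 25240} = - \frac{8431}{12814}$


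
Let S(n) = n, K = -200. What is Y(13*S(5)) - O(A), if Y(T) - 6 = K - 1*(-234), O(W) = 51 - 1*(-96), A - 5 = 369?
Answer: -107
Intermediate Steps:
A = 374 (A = 5 + 369 = 374)
O(W) = 147 (O(W) = 51 + 96 = 147)
Y(T) = 40 (Y(T) = 6 + (-200 - 1*(-234)) = 6 + (-200 + 234) = 6 + 34 = 40)
Y(13*S(5)) - O(A) = 40 - 1*147 = 40 - 147 = -107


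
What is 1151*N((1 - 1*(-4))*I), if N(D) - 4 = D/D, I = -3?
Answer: 5755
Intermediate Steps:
N(D) = 5 (N(D) = 4 + D/D = 4 + 1 = 5)
1151*N((1 - 1*(-4))*I) = 1151*5 = 5755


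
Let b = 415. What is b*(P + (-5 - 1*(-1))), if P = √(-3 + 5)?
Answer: -1660 + 415*√2 ≈ -1073.1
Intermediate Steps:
P = √2 ≈ 1.4142
b*(P + (-5 - 1*(-1))) = 415*(√2 + (-5 - 1*(-1))) = 415*(√2 + (-5 + 1)) = 415*(√2 - 4) = 415*(-4 + √2) = -1660 + 415*√2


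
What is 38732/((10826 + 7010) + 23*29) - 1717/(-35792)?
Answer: 1418065395/662259376 ≈ 2.1413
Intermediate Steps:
38732/((10826 + 7010) + 23*29) - 1717/(-35792) = 38732/(17836 + 667) - 1717*(-1/35792) = 38732/18503 + 1717/35792 = 1418065395/662259376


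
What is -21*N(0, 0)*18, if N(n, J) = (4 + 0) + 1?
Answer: -1890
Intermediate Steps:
N(n, J) = 5 (N(n, J) = 4 + 1 = 5)
-21*N(0, 0)*18 = -21*5*18 = -105*18 = -1890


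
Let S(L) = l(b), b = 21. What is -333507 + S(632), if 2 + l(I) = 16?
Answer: -333493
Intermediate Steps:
l(I) = 14 (l(I) = -2 + 16 = 14)
S(L) = 14
-333507 + S(632) = -333507 + 14 = -333493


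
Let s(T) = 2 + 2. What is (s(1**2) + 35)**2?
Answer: 1521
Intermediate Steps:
s(T) = 4
(s(1**2) + 35)**2 = (4 + 35)**2 = 39**2 = 1521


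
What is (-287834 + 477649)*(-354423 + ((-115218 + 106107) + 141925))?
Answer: -42064712335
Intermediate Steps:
(-287834 + 477649)*(-354423 + ((-115218 + 106107) + 141925)) = 189815*(-354423 + (-9111 + 141925)) = 189815*(-354423 + 132814) = 189815*(-221609) = -42064712335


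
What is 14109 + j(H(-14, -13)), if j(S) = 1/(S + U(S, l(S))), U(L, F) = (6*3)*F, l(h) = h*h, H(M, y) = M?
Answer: 49579027/3514 ≈ 14109.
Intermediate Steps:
l(h) = h**2
U(L, F) = 18*F
j(S) = 1/(S + 18*S**2)
14109 + j(H(-14, -13)) = 14109 + 1/((-14)*(1 + 18*(-14))) = 14109 - 1/(14*(1 - 252)) = 14109 - 1/14/(-251) = 14109 - 1/14*(-1/251) = 14109 + 1/3514 = 49579027/3514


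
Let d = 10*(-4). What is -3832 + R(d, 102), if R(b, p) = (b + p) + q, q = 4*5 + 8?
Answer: -3742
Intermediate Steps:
q = 28 (q = 20 + 8 = 28)
d = -40
R(b, p) = 28 + b + p (R(b, p) = (b + p) + 28 = 28 + b + p)
-3832 + R(d, 102) = -3832 + (28 - 40 + 102) = -3832 + 90 = -3742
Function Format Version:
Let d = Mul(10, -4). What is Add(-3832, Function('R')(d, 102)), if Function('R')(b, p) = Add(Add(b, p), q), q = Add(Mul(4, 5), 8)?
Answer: -3742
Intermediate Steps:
q = 28 (q = Add(20, 8) = 28)
d = -40
Function('R')(b, p) = Add(28, b, p) (Function('R')(b, p) = Add(Add(b, p), 28) = Add(28, b, p))
Add(-3832, Function('R')(d, 102)) = Add(-3832, Add(28, -40, 102)) = Add(-3832, 90) = -3742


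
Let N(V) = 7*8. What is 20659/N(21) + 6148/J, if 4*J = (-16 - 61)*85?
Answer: 2731347/7480 ≈ 365.15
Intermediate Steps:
J = -6545/4 (J = ((-16 - 61)*85)/4 = (-77*85)/4 = (¼)*(-6545) = -6545/4 ≈ -1636.3)
N(V) = 56
20659/N(21) + 6148/J = 20659/56 + 6148/(-6545/4) = 20659*(1/56) + 6148*(-4/6545) = 20659/56 - 24592/6545 = 2731347/7480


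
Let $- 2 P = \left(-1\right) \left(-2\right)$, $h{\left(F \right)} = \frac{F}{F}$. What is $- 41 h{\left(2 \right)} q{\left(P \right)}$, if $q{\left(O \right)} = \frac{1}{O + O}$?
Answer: $\frac{41}{2} \approx 20.5$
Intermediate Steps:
$h{\left(F \right)} = 1$
$P = -1$ ($P = - \frac{\left(-1\right) \left(-2\right)}{2} = \left(- \frac{1}{2}\right) 2 = -1$)
$q{\left(O \right)} = \frac{1}{2 O}$
$- 41 h{\left(2 \right)} q{\left(P \right)} = \left(-41\right) 1 \frac{1}{2 \left(-1\right)} = - 41 \cdot \frac{1}{2} \left(-1\right) = \left(-41\right) \left(- \frac{1}{2}\right) = \frac{41}{2}$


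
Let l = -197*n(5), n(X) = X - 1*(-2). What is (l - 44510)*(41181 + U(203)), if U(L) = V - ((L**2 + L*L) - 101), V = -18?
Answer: 1888515906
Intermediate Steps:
n(X) = 2 + X (n(X) = X + 2 = 2 + X)
U(L) = 83 - 2*L**2 (U(L) = -18 - ((L**2 + L*L) - 101) = -18 - ((L**2 + L**2) - 101) = -18 - (2*L**2 - 101) = -18 - (-101 + 2*L**2) = -18 + (101 - 2*L**2) = 83 - 2*L**2)
l = -1379 (l = -197*(2 + 5) = -197*7 = -1379)
(l - 44510)*(41181 + U(203)) = (-1379 - 44510)*(41181 + (83 - 2*203**2)) = -45889*(41181 + (83 - 2*41209)) = -45889*(41181 + (83 - 82418)) = -45889*(41181 - 82335) = -45889*(-41154) = 1888515906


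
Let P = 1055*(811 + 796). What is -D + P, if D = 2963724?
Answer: -1268339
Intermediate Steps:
P = 1695385 (P = 1055*1607 = 1695385)
-D + P = -1*2963724 + 1695385 = -2963724 + 1695385 = -1268339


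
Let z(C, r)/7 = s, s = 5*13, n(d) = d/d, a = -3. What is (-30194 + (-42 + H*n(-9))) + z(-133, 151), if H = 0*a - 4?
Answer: -29785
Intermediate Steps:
n(d) = 1
s = 65
z(C, r) = 455 (z(C, r) = 7*65 = 455)
H = -4 (H = 0*(-3) - 4 = 0 - 4 = -4)
(-30194 + (-42 + H*n(-9))) + z(-133, 151) = (-30194 + (-42 - 4*1)) + 455 = (-30194 + (-42 - 4)) + 455 = (-30194 - 46) + 455 = -30240 + 455 = -29785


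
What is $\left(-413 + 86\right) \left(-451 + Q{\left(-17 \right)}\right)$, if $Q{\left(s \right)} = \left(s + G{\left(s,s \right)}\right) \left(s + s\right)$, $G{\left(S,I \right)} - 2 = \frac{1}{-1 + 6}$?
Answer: $- \frac{85347}{5} \approx -17069.0$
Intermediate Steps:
$G{\left(S,I \right)} = \frac{11}{5}$ ($G{\left(S,I \right)} = 2 + \frac{1}{-1 + 6} = 2 + \frac{1}{5} = \frac{11}{5}$)
$Q{\left(s \right)} = 2 s \left(\frac{11}{5} + s\right)$ ($Q{\left(s \right)} = \left(s + \frac{11}{5}\right) \left(s + s\right) = \left(\frac{11}{5} + s\right) 2 s = 2 s \left(\frac{11}{5} + s\right)$)
$\left(-413 + 86\right) \left(-451 + Q{\left(-17 \right)}\right) = \left(-413 + 86\right) \left(-451 + \frac{2}{5} \left(-17\right) \left(11 + 5 \left(-17\right)\right)\right) = - 327 \left(-451 + \frac{2}{5} \left(-17\right) \left(11 - 85\right)\right) = - 327 \left(-451 + \frac{2}{5} \left(-17\right) \left(-74\right)\right) = - 327 \left(-451 + \frac{2516}{5}\right) = \left(-327\right) \frac{261}{5} = - \frac{85347}{5}$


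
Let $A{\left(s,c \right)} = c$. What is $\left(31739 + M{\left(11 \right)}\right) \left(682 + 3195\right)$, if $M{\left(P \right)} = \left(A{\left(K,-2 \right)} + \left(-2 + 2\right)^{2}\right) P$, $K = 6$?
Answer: $122966809$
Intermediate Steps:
$M{\left(P \right)} = - 2 P$ ($M{\left(P \right)} = \left(-2 + \left(-2 + 2\right)^{2}\right) P = \left(-2 + 0^{2}\right) P = \left(-2 + 0\right) P = - 2 P$)
$\left(31739 + M{\left(11 \right)}\right) \left(682 + 3195\right) = \left(31739 - 22\right) \left(682 + 3195\right) = \left(31739 - 22\right) 3877 = 31717 \cdot 3877 = 122966809$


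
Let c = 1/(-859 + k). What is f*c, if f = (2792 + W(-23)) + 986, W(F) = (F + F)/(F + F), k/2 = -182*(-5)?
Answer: 3779/961 ≈ 3.9324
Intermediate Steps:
k = 1820 (k = 2*(-182*(-5)) = 2*910 = 1820)
W(F) = 1 (W(F) = (2*F)/((2*F)) = (2*F)*(1/(2*F)) = 1)
c = 1/961 (c = 1/(-859 + 1820) = 1/961 ≈ 0.0010406)
f = 3779 (f = (2792 + 1) + 986 = 2793 + 986 = 3779)
f*c = 3779*(1/961) = 3779/961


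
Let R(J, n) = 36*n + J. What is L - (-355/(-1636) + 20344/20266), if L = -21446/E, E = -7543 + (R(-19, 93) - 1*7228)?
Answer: 61976405477/94840380948 ≈ 0.65348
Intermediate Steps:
R(J, n) = J + 36*n
E = -11442 (E = -7543 + ((-19 + 36*93) - 1*7228) = -7543 + ((-19 + 3348) - 7228) = -7543 + (3329 - 7228) = -7543 - 3899 = -11442)
L = 10723/5721 (L = -21446/(-11442) = -21446*(-1/11442) = 10723/5721 ≈ 1.8743)
L - (-355/(-1636) + 20344/20266) = 10723/5721 - (-355/(-1636) + 20344/20266) = 10723/5721 - (-355*(-1/1636) + 20344*(1/20266)) = 10723/5721 - (355/1636 + 10172/10133) = 10723/5721 - 1*20238607/16577588 = 10723/5721 - 20238607/16577588 = 61976405477/94840380948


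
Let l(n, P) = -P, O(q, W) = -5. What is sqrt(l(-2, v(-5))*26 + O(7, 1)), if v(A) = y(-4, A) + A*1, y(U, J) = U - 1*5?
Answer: sqrt(359) ≈ 18.947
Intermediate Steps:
y(U, J) = -5 + U (y(U, J) = U - 5 = -5 + U)
v(A) = -9 + A (v(A) = (-5 - 4) + A*1 = -9 + A)
sqrt(l(-2, v(-5))*26 + O(7, 1)) = sqrt(-(-9 - 5)*26 - 5) = sqrt(-1*(-14)*26 - 5) = sqrt(14*26 - 5) = sqrt(364 - 5) = sqrt(359)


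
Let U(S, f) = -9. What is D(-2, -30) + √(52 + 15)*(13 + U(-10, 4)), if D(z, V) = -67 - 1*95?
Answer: -162 + 4*√67 ≈ -129.26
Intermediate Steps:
D(z, V) = -162 (D(z, V) = -67 - 95 = -162)
D(-2, -30) + √(52 + 15)*(13 + U(-10, 4)) = -162 + √(52 + 15)*(13 - 9) = -162 + √67*4 = -162 + 4*√67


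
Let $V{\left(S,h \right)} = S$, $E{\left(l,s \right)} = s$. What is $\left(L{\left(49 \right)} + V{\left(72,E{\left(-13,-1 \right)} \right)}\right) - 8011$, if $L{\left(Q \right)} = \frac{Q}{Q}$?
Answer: $-7938$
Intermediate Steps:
$L{\left(Q \right)} = 1$
$\left(L{\left(49 \right)} + V{\left(72,E{\left(-13,-1 \right)} \right)}\right) - 8011 = \left(1 + 72\right) - 8011 = 73 - 8011 = -7938$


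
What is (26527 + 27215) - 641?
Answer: 53101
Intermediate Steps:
(26527 + 27215) - 641 = 53742 - 641 = 53101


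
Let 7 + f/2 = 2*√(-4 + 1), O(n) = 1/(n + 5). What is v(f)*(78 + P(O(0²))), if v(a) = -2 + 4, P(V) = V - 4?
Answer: 742/5 ≈ 148.40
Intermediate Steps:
O(n) = 1/(5 + n)
P(V) = -4 + V
f = -14 + 4*I*√3 (f = -14 + 2*(2*√(-4 + 1)) = -14 + 2*(2*√(-3)) = -14 + 2*(2*(I*√3)) = -14 + 2*(2*I*√3) = -14 + 4*I*√3 ≈ -14.0 + 6.9282*I)
v(a) = 2
v(f)*(78 + P(O(0²))) = 2*(78 + (-4 + 1/(5 + 0²))) = 2*(78 + (-4 + 1/(5 + 0))) = 2*(78 + (-4 + 1/5)) = 2*(78 + (-4 + ⅕)) = 2*(78 - 19/5) = 2*(371/5) = 742/5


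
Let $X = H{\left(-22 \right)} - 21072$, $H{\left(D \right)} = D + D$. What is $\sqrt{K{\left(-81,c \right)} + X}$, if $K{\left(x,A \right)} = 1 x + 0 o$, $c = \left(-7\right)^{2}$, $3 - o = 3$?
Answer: $i \sqrt{21197} \approx 145.59 i$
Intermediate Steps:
$o = 0$ ($o = 3 - 3 = 0$)
$c = 49$
$H{\left(D \right)} = 2 D$
$K{\left(x,A \right)} = x$ ($K{\left(x,A \right)} = 1 x + 0 \cdot 0 = x + 0 = x$)
$X = -21116$ ($X = 2 \left(-22\right) - 21072 = -44 - 21072 = -21116$)
$\sqrt{K{\left(-81,c \right)} + X} = \sqrt{-81 - 21116} = \sqrt{-21197} = i \sqrt{21197}$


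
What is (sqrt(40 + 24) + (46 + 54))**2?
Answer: 11664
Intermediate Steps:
(sqrt(40 + 24) + (46 + 54))**2 = (sqrt(64) + 100)**2 = (8 + 100)**2 = 108**2 = 11664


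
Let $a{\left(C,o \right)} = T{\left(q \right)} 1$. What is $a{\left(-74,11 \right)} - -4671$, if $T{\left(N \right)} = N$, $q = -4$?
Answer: $4667$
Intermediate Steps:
$a{\left(C,o \right)} = -4$ ($a{\left(C,o \right)} = \left(-4\right) 1 = -4$)
$a{\left(-74,11 \right)} - -4671 = -4 - -4671 = -4 + 4671 = 4667$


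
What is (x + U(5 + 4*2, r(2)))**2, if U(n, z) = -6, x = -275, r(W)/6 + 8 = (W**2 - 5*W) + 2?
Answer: 78961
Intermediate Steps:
r(W) = -36 - 30*W + 6*W**2 (r(W) = -48 + 6*((W**2 - 5*W) + 2) = -48 + 6*(2 + W**2 - 5*W) = -48 + (12 - 30*W + 6*W**2) = -36 - 30*W + 6*W**2)
(x + U(5 + 4*2, r(2)))**2 = (-275 - 6)**2 = (-281)**2 = 78961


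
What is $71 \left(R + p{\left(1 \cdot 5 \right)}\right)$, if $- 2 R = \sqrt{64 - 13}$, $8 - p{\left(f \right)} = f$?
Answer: $213 - \frac{71 \sqrt{51}}{2} \approx -40.521$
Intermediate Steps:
$p{\left(f \right)} = 8 - f$
$R = - \frac{\sqrt{51}}{2}$ ($R = - \frac{\sqrt{64 - 13}}{2} = - \frac{\sqrt{51}}{2} \approx -3.5707$)
$71 \left(R + p{\left(1 \cdot 5 \right)}\right) = 71 \left(- \frac{\sqrt{51}}{2} + \left(8 - 1 \cdot 5\right)\right) = 71 \left(- \frac{\sqrt{51}}{2} + \left(8 - 5\right)\right) = 71 \left(- \frac{\sqrt{51}}{2} + 3\right) = 71 \left(3 - \frac{\sqrt{51}}{2}\right) = 213 - \frac{71 \sqrt{51}}{2}$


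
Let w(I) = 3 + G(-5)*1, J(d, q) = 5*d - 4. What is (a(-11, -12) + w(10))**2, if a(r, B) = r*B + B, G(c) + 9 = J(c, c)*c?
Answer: 67081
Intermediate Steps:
J(d, q) = -4 + 5*d
G(c) = -9 + c*(-4 + 5*c) (G(c) = -9 + (-4 + 5*c)*c = -9 + c*(-4 + 5*c))
a(r, B) = B + B*r (a(r, B) = B*r + B = B + B*r)
w(I) = 139 (w(I) = 3 + (-9 - 5*(-4 + 5*(-5)))*1 = 3 + (-9 - 5*(-4 - 25))*1 = 3 + (-9 - 5*(-29))*1 = 3 + (-9 + 145)*1 = 3 + 136*1 = 3 + 136 = 139)
(a(-11, -12) + w(10))**2 = (-12*(1 - 11) + 139)**2 = (-12*(-10) + 139)**2 = (120 + 139)**2 = 259**2 = 67081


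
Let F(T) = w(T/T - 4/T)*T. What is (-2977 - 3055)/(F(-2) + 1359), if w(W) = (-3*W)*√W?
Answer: -70064/15777 + 928*√3/15777 ≈ -4.3390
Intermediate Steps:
w(W) = -3*W^(3/2)
F(T) = -3*T*(1 - 4/T)^(3/2) (F(T) = (-3*(T/T - 4/T)^(3/2))*T = (-3*(1 - 4/T)^(3/2))*T = -3*T*(1 - 4/T)^(3/2))
(-2977 - 3055)/(F(-2) + 1359) = (-2977 - 3055)/(-3*(-2)*((-4 - 2)/(-2))^(3/2) + 1359) = -6032/(-3*(-2)*(-½*(-6))^(3/2) + 1359) = -6032/(-3*(-2)*3^(3/2) + 1359) = -6032/(-3*(-2)*3*√3 + 1359) = -6032/(18*√3 + 1359) = -6032/(1359 + 18*√3)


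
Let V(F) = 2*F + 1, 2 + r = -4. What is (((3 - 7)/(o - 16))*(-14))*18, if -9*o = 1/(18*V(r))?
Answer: -256608/4073 ≈ -63.002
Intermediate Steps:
r = -6 (r = -2 - 4 = -6)
V(F) = 1 + 2*F
o = 1/1782 (o = -1/(9*18*(1 + 2*(-6))) = -1/(162*(1 - 12)) = -1/(162*(-11)) = -(-1)/(162*11) = -1/9*(-1/198) = 1/1782 ≈ 0.00056117)
(((3 - 7)/(o - 16))*(-14))*18 = (((3 - 7)/(1/1782 - 16))*(-14))*18 = (-4/(-28511/1782)*(-14))*18 = (-4*(-1782/28511)*(-14))*18 = ((7128/28511)*(-14))*18 = -14256/4073*18 = -256608/4073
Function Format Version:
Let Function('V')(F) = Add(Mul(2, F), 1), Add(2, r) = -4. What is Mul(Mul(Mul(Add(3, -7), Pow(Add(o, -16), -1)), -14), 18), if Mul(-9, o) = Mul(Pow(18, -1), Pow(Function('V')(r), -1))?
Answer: Rational(-256608, 4073) ≈ -63.002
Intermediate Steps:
r = -6 (r = Add(-2, -4) = -6)
Function('V')(F) = Add(1, Mul(2, F))
o = Rational(1, 1782) (o = Mul(Rational(-1, 9), Mul(Pow(18, -1), Pow(Add(1, Mul(2, -6)), -1))) = Mul(Rational(-1, 9), Mul(Rational(1, 18), Pow(Add(1, -12), -1))) = Mul(Rational(-1, 9), Mul(Rational(1, 18), Pow(-11, -1))) = Mul(Rational(-1, 9), Mul(Rational(1, 18), Rational(-1, 11))) = Mul(Rational(-1, 9), Rational(-1, 198)) = Rational(1, 1782) ≈ 0.00056117)
Mul(Mul(Mul(Add(3, -7), Pow(Add(o, -16), -1)), -14), 18) = Mul(Mul(Mul(Add(3, -7), Pow(Add(Rational(1, 1782), -16), -1)), -14), 18) = Mul(Mul(Mul(-4, Pow(Rational(-28511, 1782), -1)), -14), 18) = Mul(Mul(Mul(-4, Rational(-1782, 28511)), -14), 18) = Mul(Mul(Rational(7128, 28511), -14), 18) = Mul(Rational(-14256, 4073), 18) = Rational(-256608, 4073)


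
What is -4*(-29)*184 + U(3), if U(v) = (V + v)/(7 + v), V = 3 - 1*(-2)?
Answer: 106724/5 ≈ 21345.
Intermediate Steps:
V = 5 (V = 3 + 2 = 5)
U(v) = (5 + v)/(7 + v)
-4*(-29)*184 + U(3) = -4*(-29)*184 + (5 + 3)/(7 + 3) = 116*184 + 8/10 = 21344 + (⅒)*8 = 21344 + ⅘ = 106724/5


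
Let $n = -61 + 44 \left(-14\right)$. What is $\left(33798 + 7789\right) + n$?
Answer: $40910$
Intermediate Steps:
$n = -677$ ($n = -61 - 616 = -677$)
$\left(33798 + 7789\right) + n = \left(33798 + 7789\right) - 677 = 41587 - 677 = 40910$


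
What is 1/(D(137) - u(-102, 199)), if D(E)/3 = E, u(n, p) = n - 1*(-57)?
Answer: 1/456 ≈ 0.0021930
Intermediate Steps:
u(n, p) = 57 + n (u(n, p) = n + 57 = 57 + n)
D(E) = 3*E
1/(D(137) - u(-102, 199)) = 1/(3*137 - (57 - 102)) = 1/(411 - 1*(-45)) = 1/(411 + 45) = 1/456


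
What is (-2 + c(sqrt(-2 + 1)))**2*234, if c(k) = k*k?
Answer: 2106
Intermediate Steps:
c(k) = k**2
(-2 + c(sqrt(-2 + 1)))**2*234 = (-2 + (sqrt(-2 + 1))**2)**2*234 = (-2 + (sqrt(-1))**2)**2*234 = (-2 + I**2)**2*234 = (-2 - 1)**2*234 = (-3)**2*234 = 9*234 = 2106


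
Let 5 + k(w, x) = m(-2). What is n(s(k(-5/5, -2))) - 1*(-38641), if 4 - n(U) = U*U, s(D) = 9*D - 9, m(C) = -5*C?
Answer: 37349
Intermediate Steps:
k(w, x) = 5 (k(w, x) = -5 - 5*(-2) = -5 + 10 = 5)
s(D) = -9 + 9*D
n(U) = 4 - U² (n(U) = 4 - U*U = 4 - U²)
n(s(k(-5/5, -2))) - 1*(-38641) = (4 - (-9 + 9*5)²) - 1*(-38641) = (4 - (-9 + 45)²) + 38641 = (4 - 1*36²) + 38641 = (4 - 1*1296) + 38641 = (4 - 1296) + 38641 = -1292 + 38641 = 37349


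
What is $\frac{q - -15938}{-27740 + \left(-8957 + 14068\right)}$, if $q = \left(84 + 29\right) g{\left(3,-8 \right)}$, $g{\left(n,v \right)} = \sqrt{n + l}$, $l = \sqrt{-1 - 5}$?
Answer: $- \frac{15938}{22629} - \frac{113 \sqrt{3 + i \sqrt{6}}}{22629} \approx -0.71357 - 0.0032991 i$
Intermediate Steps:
$l = i \sqrt{6}$ ($l = \sqrt{-6} = i \sqrt{6} \approx 2.4495 i$)
$g{\left(n,v \right)} = \sqrt{n + i \sqrt{6}}$
$q = 113 \sqrt{3 + i \sqrt{6}}$ ($q = \left(84 + 29\right) \sqrt{3 + i \sqrt{6}} = 113 \sqrt{3 + i \sqrt{6}} \approx 209.48 + 74.656 i$)
$\frac{q - -15938}{-27740 + \left(-8957 + 14068\right)} = \frac{113 \sqrt{3 + i \sqrt{6}} - -15938}{-27740 + \left(-8957 + 14068\right)} = \frac{113 \sqrt{3 + i \sqrt{6}} + 15938}{-27740 + 5111} = \frac{15938 + 113 \sqrt{3 + i \sqrt{6}}}{-22629} = \left(15938 + 113 \sqrt{3 + i \sqrt{6}}\right) \left(- \frac{1}{22629}\right) = - \frac{15938}{22629} - \frac{113 \sqrt{3 + i \sqrt{6}}}{22629}$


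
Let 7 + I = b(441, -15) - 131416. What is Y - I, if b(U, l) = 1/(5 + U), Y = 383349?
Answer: 229588311/446 ≈ 5.1477e+5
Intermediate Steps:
I = -58614657/446 (I = -7 + (1/(5 + 441) - 131416) = -7 + (1/446 - 131416) = -7 - 58611535/446 = -58614657/446 ≈ -1.3142e+5)
Y - I = 383349 - 1*(-58614657/446) = 383349 + 58614657/446 = 229588311/446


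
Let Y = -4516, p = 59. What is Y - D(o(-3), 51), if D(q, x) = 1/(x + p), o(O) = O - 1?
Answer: -496761/110 ≈ -4516.0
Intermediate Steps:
o(O) = -1 + O
D(q, x) = 1/(59 + x) (D(q, x) = 1/(x + 59) = 1/(59 + x))
Y - D(o(-3), 51) = -4516 - 1/(59 + 51) = -4516 - 1/110 = -496761/110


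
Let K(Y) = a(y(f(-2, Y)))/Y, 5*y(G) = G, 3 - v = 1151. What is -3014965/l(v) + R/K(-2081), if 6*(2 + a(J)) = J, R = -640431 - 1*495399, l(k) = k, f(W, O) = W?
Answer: -40702170136685/35588 ≈ -1.1437e+9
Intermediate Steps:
v = -1148 (v = 3 - 1*1151 = 3 - 1151 = -1148)
R = -1135830 (R = -640431 - 495399 = -1135830)
y(G) = G/5
a(J) = -2 + J/6
K(Y) = -31/(15*Y) (K(Y) = (-2 + ((⅕)*(-2))/6)/Y = (-2 + (⅙)*(-⅖))/Y = (-2 - 1/15)/Y = -31/(15*Y))
-3014965/l(v) + R/K(-2081) = -3014965/(-1148) - 1135830/((-31/15/(-2081))) = -3014965*(-1/1148) - 1135830/((-31/15*(-1/2081))) = 3014965/1148 - 1135830/31/31215 = 3014965/1148 - 1135830*31215/31 = 3014965/1148 - 35454933450/31 = -40702170136685/35588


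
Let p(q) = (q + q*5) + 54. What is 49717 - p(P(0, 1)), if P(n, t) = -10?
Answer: 49723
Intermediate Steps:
p(q) = 54 + 6*q (p(q) = (q + 5*q) + 54 = 6*q + 54 = 54 + 6*q)
49717 - p(P(0, 1)) = 49717 - (54 + 6*(-10)) = 49717 - (54 - 60) = 49717 - 1*(-6) = 49717 + 6 = 49723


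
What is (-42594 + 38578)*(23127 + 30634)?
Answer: -215904176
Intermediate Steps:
(-42594 + 38578)*(23127 + 30634) = -4016*53761 = -215904176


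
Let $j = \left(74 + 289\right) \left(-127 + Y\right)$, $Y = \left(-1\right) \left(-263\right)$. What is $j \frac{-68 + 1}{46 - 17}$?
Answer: $- \frac{3307656}{29} \approx -1.1406 \cdot 10^{5}$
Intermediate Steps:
$Y = 263$
$j = 49368$ ($j = \left(74 + 289\right) \left(-127 + 263\right) = 363 \cdot 136 = 49368$)
$j \frac{-68 + 1}{46 - 17} = 49368 \frac{-68 + 1}{46 - 17} = 49368 \left(- \frac{67}{29}\right) = - \frac{3307656}{29}$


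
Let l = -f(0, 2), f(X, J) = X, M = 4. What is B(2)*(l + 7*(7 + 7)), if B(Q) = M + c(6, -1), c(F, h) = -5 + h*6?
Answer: -686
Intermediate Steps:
c(F, h) = -5 + 6*h
B(Q) = -7 (B(Q) = 4 + (-5 + 6*(-1)) = 4 + (-5 - 6) = 4 - 11 = -7)
l = 0 (l = -1*0 = 0)
B(2)*(l + 7*(7 + 7)) = -7*(0 + 7*(7 + 7)) = -7*(0 + 7*14) = -7*(0 + 98) = -7*98 = -686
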